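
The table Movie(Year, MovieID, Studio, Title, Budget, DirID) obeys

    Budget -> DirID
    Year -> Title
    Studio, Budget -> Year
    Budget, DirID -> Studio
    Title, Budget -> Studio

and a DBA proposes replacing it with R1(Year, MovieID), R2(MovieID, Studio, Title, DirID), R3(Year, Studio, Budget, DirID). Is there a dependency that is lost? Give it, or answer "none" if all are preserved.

Year -> Title

Check Year → Title: no single fragment contains all of {Year, Title}, and the restricted closure of {Year} across the fragments never reaches {Title}.
Budget → DirID is preserved.
Studio, Budget → Year is preserved.
Budget, DirID → Studio is preserved.
Title, Budget → Studio is preserved.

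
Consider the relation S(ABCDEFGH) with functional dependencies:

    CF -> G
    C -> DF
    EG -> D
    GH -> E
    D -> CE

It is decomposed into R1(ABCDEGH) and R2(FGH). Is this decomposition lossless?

Yes

Common attributes: R1 ∩ R2 = {GH}.
Closure of {GH}: GH → E applies, adding E; EG → D applies, adding D; D → CE applies, adding C; C → DF applies, adding F. So (GH)⁺ = {CDEFGH}.
This closure contains every attribute of R2, so R1 ∩ R2 → R2. The join is lossless.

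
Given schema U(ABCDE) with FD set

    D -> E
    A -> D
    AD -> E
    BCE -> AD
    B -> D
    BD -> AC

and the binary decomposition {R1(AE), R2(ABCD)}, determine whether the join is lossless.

Common attributes: R1 ∩ R2 = {A}.
Closure of {A}: A → D applies, adding D; AD → E applies, adding E. So (A)⁺ = {ADE}.
This closure contains every attribute of R1, so R1 ∩ R2 → R1. The join is lossless.

Yes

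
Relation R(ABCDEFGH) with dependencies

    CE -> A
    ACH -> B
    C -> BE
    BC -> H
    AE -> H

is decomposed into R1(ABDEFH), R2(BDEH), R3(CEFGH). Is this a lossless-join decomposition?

Chase test. Columns are ABCDEFGH; row i has aⱼ where attribute j ∈ Ri, else bᵢⱼ.
Initial tableau (one row per fragment):
  row 1: a1 a2 b13 a4 a5 a6 b17 a8
  row 2: b21 a2 b23 a4 a5 b26 b27 a8
  row 3: b31 b32 a3 b34 a5 a6 a7 a8
No row becomes fully distinguished — the join is lossy.

No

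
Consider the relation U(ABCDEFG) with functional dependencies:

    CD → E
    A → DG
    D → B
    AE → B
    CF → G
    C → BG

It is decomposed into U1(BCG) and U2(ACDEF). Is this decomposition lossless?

Yes

Common attributes: U1 ∩ U2 = {C}.
Closure of {C}: C → BG applies, adding BG. So (C)⁺ = {BCG}.
This closure contains every attribute of U1, so U1 ∩ U2 → U1. The join is lossless.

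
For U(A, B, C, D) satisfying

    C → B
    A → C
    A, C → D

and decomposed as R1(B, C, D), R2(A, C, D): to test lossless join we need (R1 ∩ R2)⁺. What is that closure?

R1 ∩ R2 = {C, D}.
C → B applies, adding B
Closure: {B, C, D}.

B, C, D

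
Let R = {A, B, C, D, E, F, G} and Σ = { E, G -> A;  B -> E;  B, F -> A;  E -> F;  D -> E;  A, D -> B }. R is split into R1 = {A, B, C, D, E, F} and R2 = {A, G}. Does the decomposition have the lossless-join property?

No

Common attributes: R1 ∩ R2 = {A}.
No dependency enlarges {A}, so (A)⁺ = {A}.
The closure contains neither all of R1 = {A, B, C, D, E, F} nor all of R2 = {A, G}, so the common attributes are not a superkey of either fragment. The join is lossy.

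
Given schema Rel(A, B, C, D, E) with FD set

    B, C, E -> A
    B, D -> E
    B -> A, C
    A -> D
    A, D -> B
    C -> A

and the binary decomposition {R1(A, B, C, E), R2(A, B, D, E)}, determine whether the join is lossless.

Yes

Common attributes: R1 ∩ R2 = {A, B, E}.
Closure of {A, B, E}: B → A, C applies, adding C; A → D applies, adding D. So (A, B, E)⁺ = {A, B, C, D, E}.
This closure contains every attribute of R1, so R1 ∩ R2 → R1. The join is lossless.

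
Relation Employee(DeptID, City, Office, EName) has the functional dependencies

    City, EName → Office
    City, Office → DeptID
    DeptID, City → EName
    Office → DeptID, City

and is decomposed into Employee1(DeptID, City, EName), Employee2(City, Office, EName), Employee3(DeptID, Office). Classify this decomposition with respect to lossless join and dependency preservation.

lossless and dependency-preserving

Lossless test (chase): Rows 1 and 2 agree on City, EName; apply City, EName→Office and equate their Office entries. Rows 1 and 2 agree on City, Office; apply City, Office→DeptID and equate their DeptID entries. Rows 1 and 3 agree on Office; apply Office→DeptID, City and equate their DeptID, City entries. Rows 1 and 3 agree on DeptID, City; apply DeptID, City→EName and equate their EName entries. Row 1 is now all distinguished symbols — the join is lossless.
Dependency preservation: City, Office → DeptID; Office → DeptID, City are not contained in any single fragment, but the restricted closure of each left-hand side across the fragments still reaches the right-hand side; the remaining FDs each lie inside some fragment. All dependencies are preserved.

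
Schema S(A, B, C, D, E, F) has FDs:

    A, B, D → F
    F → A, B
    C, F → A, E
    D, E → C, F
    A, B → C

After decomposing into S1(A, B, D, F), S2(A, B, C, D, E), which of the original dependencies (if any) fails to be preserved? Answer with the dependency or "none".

C, F → A, E

Check C, F → A, E: no single fragment contains all of {A, C, E, F}, and the restricted closure of {C, F} across the fragments never reaches {A, E}.
A, B, D → F is preserved.
F → A, B is preserved.
D, E → C, F is preserved.
A, B → C is preserved.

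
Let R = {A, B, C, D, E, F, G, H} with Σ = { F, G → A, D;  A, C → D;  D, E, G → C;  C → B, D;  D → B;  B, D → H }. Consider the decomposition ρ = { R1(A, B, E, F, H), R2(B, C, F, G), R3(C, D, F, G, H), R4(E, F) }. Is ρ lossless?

No

Chase test. Columns are A, B, C, D, E, F, G, H; row i has aⱼ where attribute j ∈ Ri, else bᵢⱼ.
Initial tableau (one row per fragment):
  row 1: a1 a2 b13 b14 a5 a6 b17 a8
  row 2: b21 a2 a3 b24 b25 a6 a7 b28
  row 3: b31 b32 a3 a4 b35 a6 a7 a8
  row 4: b41 b42 b43 b44 a5 a6 b47 b48
Rows 2 and 3 agree on F, G; apply F, G→A, D and equate their A, D entries.
Rows 2 and 3 agree on C; apply C→B, D and equate their B, D entries.
Rows 2 and 3 agree on B, D; apply B, D→H and equate their H entries.
No row becomes fully distinguished — the join is lossy.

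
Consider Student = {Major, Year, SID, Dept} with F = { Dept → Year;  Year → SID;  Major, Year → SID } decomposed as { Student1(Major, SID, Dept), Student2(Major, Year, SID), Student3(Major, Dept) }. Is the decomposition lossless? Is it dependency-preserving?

lossy and not dependency-preserving

Lossless test (chase): Rows 1 and 3 agree on Dept; apply Dept→Year and equate their Year entries. Rows 1 and 3 agree on Year; apply Year→SID and equate their SID entries. No row becomes fully distinguished — the join is lossy.
Dependency preservation: the restricted closure of {Dept} across the fragments never reaches {Year}, so Dept → Year cannot be enforced without a join — not preserved.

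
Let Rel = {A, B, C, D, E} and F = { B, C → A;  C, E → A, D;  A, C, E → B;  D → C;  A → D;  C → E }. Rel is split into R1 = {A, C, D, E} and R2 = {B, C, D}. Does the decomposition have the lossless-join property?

Common attributes: R1 ∩ R2 = {C, D}.
Closure of {C, D}: C → E applies, adding E; C, E → A, D applies, adding A; A, C, E → B applies, adding B. So (C, D)⁺ = {A, B, C, D, E}.
This closure contains every attribute of R1, so R1 ∩ R2 → R1. The join is lossless.

Yes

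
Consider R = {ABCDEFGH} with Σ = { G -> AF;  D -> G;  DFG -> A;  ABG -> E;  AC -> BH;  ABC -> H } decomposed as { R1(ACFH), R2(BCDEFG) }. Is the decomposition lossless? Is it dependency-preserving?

Lossless test: (CF)⁺ = {CF}, which is a superkey of neither fragment — lossy.
Dependency preservation: the restricted closure of {G} across the fragments never reaches {AF}, so G → AF cannot be enforced without a join — not preserved.

lossy and not dependency-preserving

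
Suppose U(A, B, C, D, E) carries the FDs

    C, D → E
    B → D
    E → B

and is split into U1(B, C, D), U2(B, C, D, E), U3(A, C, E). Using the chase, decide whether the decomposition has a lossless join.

Chase test. Columns are A, B, C, D, E; row i has aⱼ where attribute j ∈ Ui, else bᵢⱼ.
Initial tableau (one row per fragment):
  row 1: b11 a2 a3 a4 b15
  row 2: b21 a2 a3 a4 a5
  row 3: a1 b32 a3 b34 a5
Rows 1 and 2 agree on C, D; apply C, D→E and equate their E entries.
Rows 1 and 3 agree on E; apply E→B and equate their B entries.
Rows 1 and 3 agree on B; apply B→D and equate their D entries.
Row 3 is now all distinguished symbols — the join is lossless.

Yes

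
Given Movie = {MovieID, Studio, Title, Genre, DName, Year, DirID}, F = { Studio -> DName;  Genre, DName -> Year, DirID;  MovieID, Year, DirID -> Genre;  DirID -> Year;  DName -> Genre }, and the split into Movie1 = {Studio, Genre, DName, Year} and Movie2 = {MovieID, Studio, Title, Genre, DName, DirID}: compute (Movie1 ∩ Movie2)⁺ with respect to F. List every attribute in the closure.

Movie1 ∩ Movie2 = {Studio, Genre, DName}.
Genre, DName → Year, DirID applies, adding Year, DirID
Closure: {Studio, Genre, DName, Year, DirID}.

Studio, Genre, DName, Year, DirID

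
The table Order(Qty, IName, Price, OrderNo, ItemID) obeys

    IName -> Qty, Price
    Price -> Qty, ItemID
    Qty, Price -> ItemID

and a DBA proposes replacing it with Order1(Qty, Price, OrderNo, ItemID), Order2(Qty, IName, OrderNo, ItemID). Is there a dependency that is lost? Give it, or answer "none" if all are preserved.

IName -> Qty, Price

Check IName → Qty, Price: no single fragment contains all of {Qty, IName, Price}, and the restricted closure of {IName} across the fragments never reaches {Qty, Price}.
Price → Qty, ItemID is preserved.
Qty, Price → ItemID is preserved.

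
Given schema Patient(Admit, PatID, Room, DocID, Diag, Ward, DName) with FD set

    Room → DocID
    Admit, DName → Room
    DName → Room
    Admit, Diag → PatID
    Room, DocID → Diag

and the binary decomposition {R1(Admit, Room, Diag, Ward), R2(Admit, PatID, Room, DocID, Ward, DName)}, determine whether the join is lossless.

Common attributes: R1 ∩ R2 = {Admit, Room, Ward}.
Closure of {Admit, Room, Ward}: Room → DocID applies, adding DocID; Room, DocID → Diag applies, adding Diag; Admit, Diag → PatID applies, adding PatID. So (Admit, Room, Ward)⁺ = {Admit, PatID, Room, DocID, Diag, Ward}.
This closure contains every attribute of R1, so R1 ∩ R2 → R1. The join is lossless.

Yes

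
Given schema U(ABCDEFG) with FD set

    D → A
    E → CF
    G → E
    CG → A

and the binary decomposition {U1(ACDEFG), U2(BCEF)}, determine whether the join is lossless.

No

Common attributes: U1 ∩ U2 = {CEF}.
No dependency enlarges {CEF}, so (CEF)⁺ = {CEF}.
The closure contains neither all of U1 = {ACDEFG} nor all of U2 = {BCEF}, so the common attributes are not a superkey of either fragment. The join is lossy.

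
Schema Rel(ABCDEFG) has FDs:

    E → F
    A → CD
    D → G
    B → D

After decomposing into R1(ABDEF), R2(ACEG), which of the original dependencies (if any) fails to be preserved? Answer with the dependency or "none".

D → G

Check D → G: no single fragment contains all of {DG}, and the restricted closure of {D} across the fragments never reaches {G}.
E → F is preserved.
A → CD is preserved.
B → D is preserved.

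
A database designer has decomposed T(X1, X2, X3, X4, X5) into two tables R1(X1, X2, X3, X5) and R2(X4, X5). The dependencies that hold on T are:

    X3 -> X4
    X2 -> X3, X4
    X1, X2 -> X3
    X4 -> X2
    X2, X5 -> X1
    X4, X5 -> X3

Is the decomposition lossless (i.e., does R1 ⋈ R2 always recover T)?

No

Common attributes: R1 ∩ R2 = {X5}.
No dependency enlarges {X5}, so (X5)⁺ = {X5}.
The closure contains neither all of R1 = {X1, X2, X3, X5} nor all of R2 = {X4, X5}, so the common attributes are not a superkey of either fragment. The join is lossy.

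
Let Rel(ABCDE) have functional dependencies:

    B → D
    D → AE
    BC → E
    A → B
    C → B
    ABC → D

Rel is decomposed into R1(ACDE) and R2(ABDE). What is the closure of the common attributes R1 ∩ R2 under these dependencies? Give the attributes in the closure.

R1 ∩ R2 = {ADE}.
A → B applies, adding B
Closure: {ABDE}.

ABDE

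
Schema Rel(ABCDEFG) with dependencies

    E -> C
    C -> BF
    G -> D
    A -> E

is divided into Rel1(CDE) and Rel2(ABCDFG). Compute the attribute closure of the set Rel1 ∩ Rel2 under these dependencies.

BCDF

Rel1 ∩ Rel2 = {CD}.
C → BF applies, adding BF
Closure: {BCDF}.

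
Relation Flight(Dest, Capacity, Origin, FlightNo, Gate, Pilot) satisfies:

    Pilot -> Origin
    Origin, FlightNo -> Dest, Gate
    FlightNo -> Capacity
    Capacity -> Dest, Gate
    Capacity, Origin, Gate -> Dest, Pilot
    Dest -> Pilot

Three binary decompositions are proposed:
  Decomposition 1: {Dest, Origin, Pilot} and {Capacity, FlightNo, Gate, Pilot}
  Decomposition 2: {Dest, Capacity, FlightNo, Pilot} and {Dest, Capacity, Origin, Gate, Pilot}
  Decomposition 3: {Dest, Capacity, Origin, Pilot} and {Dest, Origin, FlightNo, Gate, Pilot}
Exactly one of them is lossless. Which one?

Decomposition 1: common = {Pilot}, closure = {Origin, Pilot} → lossy.
Decomposition 2: common = {Dest, Capacity, Pilot}, closure = {Dest, Capacity, Origin, Gate, Pilot} → lossless.
Decomposition 3: common = {Dest, Origin, Pilot}, closure = {Dest, Origin, Pilot} → lossy.

Decomposition 2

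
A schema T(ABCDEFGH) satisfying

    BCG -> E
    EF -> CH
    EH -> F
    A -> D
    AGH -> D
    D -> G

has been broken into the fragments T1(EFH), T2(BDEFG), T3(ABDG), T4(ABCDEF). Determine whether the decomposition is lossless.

Chase test. Columns are ABCDEFGH; row i has aⱼ where attribute j ∈ Ti, else bᵢⱼ.
Initial tableau (one row per fragment):
  row 1: b11 b12 b13 b14 a5 a6 b17 a8
  row 2: b21 a2 b23 a4 a5 a6 a7 b28
  row 3: a1 a2 b33 a4 b35 b36 a7 b38
  row 4: a1 a2 a3 a4 a5 a6 b47 b48
Rows 1 and 2 agree on EF; apply EF→CH and equate their CH entries.
Rows 1 and 4 agree on EF; apply EF→CH and equate their CH entries.
Rows 2 and 4 agree on D; apply D→G and equate their G entries.
Row 4 is now all distinguished symbols — the join is lossless.

Yes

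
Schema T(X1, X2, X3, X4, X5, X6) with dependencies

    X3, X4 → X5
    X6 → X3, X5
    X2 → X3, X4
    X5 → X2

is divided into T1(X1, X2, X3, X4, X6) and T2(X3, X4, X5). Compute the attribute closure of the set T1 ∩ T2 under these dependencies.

T1 ∩ T2 = {X3, X4}.
X3, X4 → X5 applies, adding X5
X5 → X2 applies, adding X2
Closure: {X2, X3, X4, X5}.

X2, X3, X4, X5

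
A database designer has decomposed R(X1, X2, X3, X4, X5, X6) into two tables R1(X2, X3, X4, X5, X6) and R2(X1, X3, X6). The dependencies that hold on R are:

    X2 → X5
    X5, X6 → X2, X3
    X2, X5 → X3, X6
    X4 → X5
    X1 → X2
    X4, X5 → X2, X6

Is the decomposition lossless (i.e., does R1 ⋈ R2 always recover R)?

Common attributes: R1 ∩ R2 = {X3, X6}.
No dependency enlarges {X3, X6}, so (X3, X6)⁺ = {X3, X6}.
The closure contains neither all of R1 = {X2, X3, X4, X5, X6} nor all of R2 = {X1, X3, X6}, so the common attributes are not a superkey of either fragment. The join is lossy.

No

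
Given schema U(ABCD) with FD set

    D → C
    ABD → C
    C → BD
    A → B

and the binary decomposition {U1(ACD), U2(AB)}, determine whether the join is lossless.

Yes

Common attributes: U1 ∩ U2 = {A}.
Closure of {A}: A → B applies, adding B. So (A)⁺ = {AB}.
This closure contains every attribute of U2, so U1 ∩ U2 → U2. The join is lossless.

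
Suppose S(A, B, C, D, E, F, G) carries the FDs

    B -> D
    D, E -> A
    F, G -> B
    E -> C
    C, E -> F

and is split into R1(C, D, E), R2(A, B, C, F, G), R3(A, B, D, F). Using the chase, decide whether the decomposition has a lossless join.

Chase test. Columns are A, B, C, D, E, F, G; row i has aⱼ where attribute j ∈ Ri, else bᵢⱼ.
Initial tableau (one row per fragment):
  row 1: b11 b12 a3 a4 a5 b16 b17
  row 2: a1 a2 a3 b24 b25 a6 a7
  row 3: a1 a2 b33 a4 b35 a6 b37
Rows 2 and 3 agree on B; apply B→D and equate their D entries.
No row becomes fully distinguished — the join is lossy.

No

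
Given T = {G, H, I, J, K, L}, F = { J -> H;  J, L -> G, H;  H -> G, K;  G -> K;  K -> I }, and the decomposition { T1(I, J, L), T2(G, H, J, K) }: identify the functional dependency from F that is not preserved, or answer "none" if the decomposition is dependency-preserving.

Check K → I: no single fragment contains all of {I, K}, and the restricted closure of {K} across the fragments never reaches {I}.
J → H is preserved.
J, L → G, H is preserved.
H → G, K is preserved.
G → K is preserved.

K -> I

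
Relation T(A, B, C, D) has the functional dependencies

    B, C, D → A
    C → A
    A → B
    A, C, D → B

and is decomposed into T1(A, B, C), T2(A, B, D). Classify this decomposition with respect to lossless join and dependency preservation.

lossy but dependency-preserving

Lossless test: (A, B)⁺ = {A, B}, which is a superkey of neither fragment — lossy.
Dependency preservation: B, C, D → A; A, C, D → B are not contained in any single fragment, but the restricted closure of each left-hand side across the fragments still reaches the right-hand side; the remaining FDs each lie inside some fragment. All dependencies are preserved.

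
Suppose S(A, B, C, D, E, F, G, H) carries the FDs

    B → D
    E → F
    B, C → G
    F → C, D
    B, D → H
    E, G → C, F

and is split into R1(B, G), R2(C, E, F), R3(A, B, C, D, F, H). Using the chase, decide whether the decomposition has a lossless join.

No

Chase test. Columns are A, B, C, D, E, F, G, H; row i has aⱼ where attribute j ∈ Ri, else bᵢⱼ.
Initial tableau (one row per fragment):
  row 1: b11 a2 b13 b14 b15 b16 a7 b18
  row 2: b21 b22 a3 b24 a5 a6 b27 b28
  row 3: a1 a2 a3 a4 b35 a6 b37 a8
Rows 1 and 3 agree on B; apply B→D and equate their D entries.
Rows 2 and 3 agree on F; apply F→C, D and equate their C, D entries.
Rows 1 and 3 agree on B, D; apply B, D→H and equate their H entries.
No row becomes fully distinguished — the join is lossy.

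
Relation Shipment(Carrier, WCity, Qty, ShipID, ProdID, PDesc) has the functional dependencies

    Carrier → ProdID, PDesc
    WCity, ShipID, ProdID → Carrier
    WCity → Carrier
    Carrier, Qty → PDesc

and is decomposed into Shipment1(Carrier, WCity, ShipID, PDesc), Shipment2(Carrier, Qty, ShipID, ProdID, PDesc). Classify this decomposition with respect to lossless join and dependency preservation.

Lossless test: (Carrier, ShipID, PDesc)⁺ = {Carrier, ShipID, ProdID, PDesc}, which is a superkey of neither fragment — lossy.
Dependency preservation: WCity, ShipID, ProdID → Carrier is not contained in any single fragment, but the restricted closure of its left-hand side across the fragments still reaches the right-hand side; the remaining FDs each lie inside some fragment. All dependencies are preserved.

lossy but dependency-preserving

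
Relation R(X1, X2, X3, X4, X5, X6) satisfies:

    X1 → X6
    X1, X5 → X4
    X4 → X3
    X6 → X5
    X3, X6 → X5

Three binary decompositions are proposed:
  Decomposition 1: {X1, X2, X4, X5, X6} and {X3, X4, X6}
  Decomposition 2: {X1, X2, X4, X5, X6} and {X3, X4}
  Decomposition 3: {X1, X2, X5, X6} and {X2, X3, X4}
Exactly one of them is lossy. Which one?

Decomposition 1: common = {X4, X6}, closure = {X3, X4, X5, X6} → lossless.
Decomposition 2: common = {X4}, closure = {X3, X4} → lossless.
Decomposition 3: common = {X2}, closure = {X2} → lossy.

Decomposition 3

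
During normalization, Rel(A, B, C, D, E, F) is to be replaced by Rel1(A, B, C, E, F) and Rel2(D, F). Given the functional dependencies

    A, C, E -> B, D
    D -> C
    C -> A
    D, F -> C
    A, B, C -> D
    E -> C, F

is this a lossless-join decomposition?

No

Common attributes: Rel1 ∩ Rel2 = {F}.
No dependency enlarges {F}, so (F)⁺ = {F}.
The closure contains neither all of Rel1 = {A, B, C, E, F} nor all of Rel2 = {D, F}, so the common attributes are not a superkey of either fragment. The join is lossy.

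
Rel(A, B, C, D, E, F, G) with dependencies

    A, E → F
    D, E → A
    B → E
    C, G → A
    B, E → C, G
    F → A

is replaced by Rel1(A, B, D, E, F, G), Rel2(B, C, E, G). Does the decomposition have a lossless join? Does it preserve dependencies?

Lossless test: (B, E, G)⁺ = {A, B, C, E, F, G}, which contains all of one fragment — lossless.
Dependency preservation: the restricted closure of {C, G} across the fragments never reaches {A}, so C, G → A cannot be enforced without a join — not preserved.

lossless but not dependency-preserving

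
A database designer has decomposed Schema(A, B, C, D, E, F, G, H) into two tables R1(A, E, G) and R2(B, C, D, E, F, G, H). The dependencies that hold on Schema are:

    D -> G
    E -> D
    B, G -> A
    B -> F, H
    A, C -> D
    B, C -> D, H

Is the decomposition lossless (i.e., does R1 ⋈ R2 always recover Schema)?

No

Common attributes: R1 ∩ R2 = {E, G}.
Closure of {E, G}: E → D applies, adding D. So (E, G)⁺ = {D, E, G}.
The closure contains neither all of R1 = {A, E, G} nor all of R2 = {B, C, D, E, F, G, H}, so the common attributes are not a superkey of either fragment. The join is lossy.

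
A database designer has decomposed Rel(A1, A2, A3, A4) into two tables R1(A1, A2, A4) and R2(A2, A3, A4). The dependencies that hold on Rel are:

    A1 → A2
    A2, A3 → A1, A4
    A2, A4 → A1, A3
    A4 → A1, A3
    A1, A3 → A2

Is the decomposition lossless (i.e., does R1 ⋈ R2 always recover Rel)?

Yes

Common attributes: R1 ∩ R2 = {A2, A4}.
Closure of {A2, A4}: A2, A4 → A1, A3 applies, adding A1, A3. So (A2, A4)⁺ = {A1, A2, A3, A4}.
This closure contains every attribute of R1, so R1 ∩ R2 → R1. The join is lossless.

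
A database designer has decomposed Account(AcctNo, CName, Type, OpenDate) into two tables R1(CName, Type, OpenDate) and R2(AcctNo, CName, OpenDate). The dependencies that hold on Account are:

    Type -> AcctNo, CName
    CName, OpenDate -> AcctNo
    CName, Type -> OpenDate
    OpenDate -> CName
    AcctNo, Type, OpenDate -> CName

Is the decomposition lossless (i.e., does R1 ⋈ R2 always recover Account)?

Common attributes: R1 ∩ R2 = {CName, OpenDate}.
Closure of {CName, OpenDate}: CName, OpenDate → AcctNo applies, adding AcctNo. So (CName, OpenDate)⁺ = {AcctNo, CName, OpenDate}.
This closure contains every attribute of R2, so R1 ∩ R2 → R2. The join is lossless.

Yes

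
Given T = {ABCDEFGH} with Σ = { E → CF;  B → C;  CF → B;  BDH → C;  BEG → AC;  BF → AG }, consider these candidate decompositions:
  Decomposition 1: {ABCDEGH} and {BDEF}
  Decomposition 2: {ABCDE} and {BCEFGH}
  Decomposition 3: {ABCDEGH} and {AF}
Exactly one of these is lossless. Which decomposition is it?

Decomposition 1: common = {BDE}, closure = {ABCDEFG} → lossless.
Decomposition 2: common = {BCE}, closure = {ABCEFG} → lossy.
Decomposition 3: common = {A}, closure = {A} → lossy.

Decomposition 1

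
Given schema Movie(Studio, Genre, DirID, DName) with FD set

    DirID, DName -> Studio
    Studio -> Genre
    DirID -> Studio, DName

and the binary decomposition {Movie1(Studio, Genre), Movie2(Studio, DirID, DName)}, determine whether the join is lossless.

Common attributes: Movie1 ∩ Movie2 = {Studio}.
Closure of {Studio}: Studio → Genre applies, adding Genre. So (Studio)⁺ = {Studio, Genre}.
This closure contains every attribute of Movie1, so Movie1 ∩ Movie2 → Movie1. The join is lossless.

Yes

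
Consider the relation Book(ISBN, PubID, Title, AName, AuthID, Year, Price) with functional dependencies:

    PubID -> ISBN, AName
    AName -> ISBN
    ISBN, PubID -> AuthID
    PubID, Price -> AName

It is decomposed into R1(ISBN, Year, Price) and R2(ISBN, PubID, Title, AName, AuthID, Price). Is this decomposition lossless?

No

Common attributes: R1 ∩ R2 = {ISBN, Price}.
No dependency enlarges {ISBN, Price}, so (ISBN, Price)⁺ = {ISBN, Price}.
The closure contains neither all of R1 = {ISBN, Year, Price} nor all of R2 = {ISBN, PubID, Title, AName, AuthID, Price}, so the common attributes are not a superkey of either fragment. The join is lossy.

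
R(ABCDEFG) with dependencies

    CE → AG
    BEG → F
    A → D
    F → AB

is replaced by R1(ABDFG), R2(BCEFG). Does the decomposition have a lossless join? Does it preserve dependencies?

Lossless test: (BFG)⁺ = {ABDFG}, which contains all of one fragment — lossless.
Dependency preservation: the restricted closure of {CE} across the fragments never reaches {AG}, so CE → AG cannot be enforced without a join — not preserved.

lossless but not dependency-preserving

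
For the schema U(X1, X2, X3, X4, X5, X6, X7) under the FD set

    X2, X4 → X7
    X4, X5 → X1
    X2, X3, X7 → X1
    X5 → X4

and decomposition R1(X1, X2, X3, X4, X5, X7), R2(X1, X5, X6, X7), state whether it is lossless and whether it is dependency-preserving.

lossy but dependency-preserving

Lossless test: (X1, X5, X7)⁺ = {X1, X4, X5, X7}, which is a superkey of neither fragment — lossy.
Dependency preservation: every FD's attributes lie within a single fragment, so each can be enforced locally — preserved.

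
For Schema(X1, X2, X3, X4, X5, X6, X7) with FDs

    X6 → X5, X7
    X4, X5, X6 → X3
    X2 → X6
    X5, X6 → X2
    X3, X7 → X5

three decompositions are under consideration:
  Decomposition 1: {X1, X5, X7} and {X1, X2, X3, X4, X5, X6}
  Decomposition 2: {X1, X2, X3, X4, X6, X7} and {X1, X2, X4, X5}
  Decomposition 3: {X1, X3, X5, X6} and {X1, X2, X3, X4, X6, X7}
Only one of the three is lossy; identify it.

Decomposition 1: common = {X1, X5}, closure = {X1, X5} → lossy.
Decomposition 2: common = {X1, X2, X4}, closure = {X1, X2, X3, X4, X5, X6, X7} → lossless.
Decomposition 3: common = {X1, X3, X6}, closure = {X1, X2, X3, X5, X6, X7} → lossless.

Decomposition 1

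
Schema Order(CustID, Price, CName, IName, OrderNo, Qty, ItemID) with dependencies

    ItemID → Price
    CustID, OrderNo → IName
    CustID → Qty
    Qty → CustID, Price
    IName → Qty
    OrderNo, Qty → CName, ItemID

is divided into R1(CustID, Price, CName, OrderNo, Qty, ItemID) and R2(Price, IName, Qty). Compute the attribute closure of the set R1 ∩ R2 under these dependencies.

R1 ∩ R2 = {Price, Qty}.
Qty → CustID, Price applies, adding CustID
Closure: {CustID, Price, Qty}.

CustID, Price, Qty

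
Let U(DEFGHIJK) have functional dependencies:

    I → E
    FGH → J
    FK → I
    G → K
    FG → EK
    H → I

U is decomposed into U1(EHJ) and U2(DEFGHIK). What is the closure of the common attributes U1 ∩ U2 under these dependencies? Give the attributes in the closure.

EHI

U1 ∩ U2 = {EH}.
H → I applies, adding I
Closure: {EHI}.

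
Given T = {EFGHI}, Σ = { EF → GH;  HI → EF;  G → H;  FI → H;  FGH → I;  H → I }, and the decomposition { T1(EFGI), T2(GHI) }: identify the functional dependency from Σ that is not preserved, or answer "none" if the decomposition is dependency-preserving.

EF → GH: restricted closure across fragments reaches GH.
HI → EF: restricted closure across fragments reaches EF.
G → H lies within T2.
FI → H: restricted closure across fragments reaches H.
FGH → I: restricted closure across fragments reaches I.
H → I lies within T2.
Every dependency is enforceable on the fragments, so the decomposition is dependency-preserving.

none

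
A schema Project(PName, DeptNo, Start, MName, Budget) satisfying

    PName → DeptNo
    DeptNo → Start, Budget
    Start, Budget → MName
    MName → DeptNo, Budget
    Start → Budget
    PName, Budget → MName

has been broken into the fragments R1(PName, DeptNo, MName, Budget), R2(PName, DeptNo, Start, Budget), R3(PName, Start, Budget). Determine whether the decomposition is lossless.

Chase test. Columns are PName, DeptNo, Start, MName, Budget; row i has aⱼ where attribute j ∈ Ri, else bᵢⱼ.
Initial tableau (one row per fragment):
  row 1: a1 a2 b13 a4 a5
  row 2: a1 a2 a3 b24 a5
  row 3: a1 b32 a3 b34 a5
Rows 1 and 3 agree on PName; apply PName→DeptNo and equate their DeptNo entries.
Rows 1 and 2 agree on DeptNo; apply DeptNo→Start, Budget and equate their Start, Budget entries.
Rows 1 and 2 agree on Start, Budget; apply Start, Budget→MName and equate their MName entries.
Rows 1 and 3 agree on Start, Budget; apply Start, Budget→MName and equate their MName entries.
Row 1 is now all distinguished symbols — the join is lossless.

Yes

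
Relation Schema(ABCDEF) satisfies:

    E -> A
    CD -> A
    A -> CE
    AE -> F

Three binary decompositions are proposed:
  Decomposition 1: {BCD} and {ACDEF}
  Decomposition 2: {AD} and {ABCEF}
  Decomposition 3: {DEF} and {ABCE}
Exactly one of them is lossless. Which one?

Decomposition 1

Decomposition 1: common = {CD}, closure = {ACDEF} → lossless.
Decomposition 2: common = {A}, closure = {ACEF} → lossy.
Decomposition 3: common = {E}, closure = {ACEF} → lossy.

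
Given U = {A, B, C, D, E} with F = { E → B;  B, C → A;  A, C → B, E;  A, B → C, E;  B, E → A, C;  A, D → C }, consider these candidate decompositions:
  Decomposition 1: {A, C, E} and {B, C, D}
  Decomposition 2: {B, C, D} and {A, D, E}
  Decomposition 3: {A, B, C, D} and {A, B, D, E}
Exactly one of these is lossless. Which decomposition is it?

Decomposition 3

Decomposition 1: common = {C}, closure = {C} → lossy.
Decomposition 2: common = {D}, closure = {D} → lossy.
Decomposition 3: common = {A, B, D}, closure = {A, B, C, D, E} → lossless.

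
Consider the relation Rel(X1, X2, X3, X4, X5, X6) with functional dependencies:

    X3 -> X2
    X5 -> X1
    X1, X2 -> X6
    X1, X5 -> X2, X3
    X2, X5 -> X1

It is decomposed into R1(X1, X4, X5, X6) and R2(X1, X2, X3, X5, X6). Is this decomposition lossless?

Yes

Common attributes: R1 ∩ R2 = {X1, X5, X6}.
Closure of {X1, X5, X6}: X1, X5 → X2, X3 applies, adding X2, X3. So (X1, X5, X6)⁺ = {X1, X2, X3, X5, X6}.
This closure contains every attribute of R2, so R1 ∩ R2 → R2. The join is lossless.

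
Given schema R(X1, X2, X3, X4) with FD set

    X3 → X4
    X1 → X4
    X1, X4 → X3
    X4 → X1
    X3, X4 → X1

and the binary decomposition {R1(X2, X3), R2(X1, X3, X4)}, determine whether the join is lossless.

Common attributes: R1 ∩ R2 = {X3}.
Closure of {X3}: X3 → X4 applies, adding X4; X4 → X1 applies, adding X1. So (X3)⁺ = {X1, X3, X4}.
This closure contains every attribute of R2, so R1 ∩ R2 → R2. The join is lossless.

Yes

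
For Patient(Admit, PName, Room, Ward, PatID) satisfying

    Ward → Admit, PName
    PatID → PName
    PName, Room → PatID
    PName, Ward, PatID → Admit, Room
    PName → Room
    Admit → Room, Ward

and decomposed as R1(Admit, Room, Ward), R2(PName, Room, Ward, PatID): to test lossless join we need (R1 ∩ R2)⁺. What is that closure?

Admit, PName, Room, Ward, PatID

R1 ∩ R2 = {Room, Ward}.
Ward → Admit, PName applies, adding Admit, PName
PName, Room → PatID applies, adding PatID
Closure: {Admit, PName, Room, Ward, PatID}.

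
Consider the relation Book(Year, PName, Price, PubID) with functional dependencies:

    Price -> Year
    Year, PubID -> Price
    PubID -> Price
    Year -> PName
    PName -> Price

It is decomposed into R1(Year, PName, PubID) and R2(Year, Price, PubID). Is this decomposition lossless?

Yes

Common attributes: R1 ∩ R2 = {Year, PubID}.
Closure of {Year, PubID}: Year, PubID → Price applies, adding Price; Year → PName applies, adding PName. So (Year, PubID)⁺ = {Year, PName, Price, PubID}.
This closure contains every attribute of R1, so R1 ∩ R2 → R1. The join is lossless.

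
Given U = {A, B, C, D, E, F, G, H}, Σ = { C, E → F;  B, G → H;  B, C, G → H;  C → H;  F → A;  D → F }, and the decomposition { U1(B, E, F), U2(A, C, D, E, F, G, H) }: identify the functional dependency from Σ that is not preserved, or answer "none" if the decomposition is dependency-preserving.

Check B, G → H: no single fragment contains all of {B, G, H}, and the restricted closure of {B, G} across the fragments never reaches {H}.
C, E → F is preserved.
B, C, G → H is preserved.
C → H is preserved.
F → A is preserved.
D → F is preserved.

B, G → H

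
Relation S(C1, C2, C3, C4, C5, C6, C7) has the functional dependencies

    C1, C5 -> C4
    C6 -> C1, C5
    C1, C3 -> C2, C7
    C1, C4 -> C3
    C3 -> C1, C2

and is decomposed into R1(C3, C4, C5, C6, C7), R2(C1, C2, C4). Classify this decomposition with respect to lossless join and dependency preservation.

lossy and not dependency-preserving

Lossless test: (C4)⁺ = {C4}, which is a superkey of neither fragment — lossy.
Dependency preservation: the restricted closure of {C1, C5} across the fragments never reaches {C4}, so C1, C5 → C4 cannot be enforced without a join — not preserved.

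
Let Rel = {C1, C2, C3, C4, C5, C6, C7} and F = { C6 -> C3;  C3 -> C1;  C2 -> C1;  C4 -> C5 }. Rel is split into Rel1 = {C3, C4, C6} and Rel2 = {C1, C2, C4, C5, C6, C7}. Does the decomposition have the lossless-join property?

Common attributes: Rel1 ∩ Rel2 = {C4, C6}.
Closure of {C4, C6}: C6 → C3 applies, adding C3; C3 → C1 applies, adding C1; C4 → C5 applies, adding C5. So (C4, C6)⁺ = {C1, C3, C4, C5, C6}.
This closure contains every attribute of Rel1, so Rel1 ∩ Rel2 → Rel1. The join is lossless.

Yes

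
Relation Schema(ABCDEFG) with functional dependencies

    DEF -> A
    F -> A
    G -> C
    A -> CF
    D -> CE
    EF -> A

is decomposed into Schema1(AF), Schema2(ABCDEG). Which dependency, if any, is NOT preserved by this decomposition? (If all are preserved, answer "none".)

none

DEF → A: restricted closure across fragments reaches A.
F → A lies within Schema1.
G → C lies within Schema2.
A → CF: restricted closure across fragments reaches CF.
D → CE lies within Schema2.
EF → A: restricted closure across fragments reaches A.
Every dependency is enforceable on the fragments, so the decomposition is dependency-preserving.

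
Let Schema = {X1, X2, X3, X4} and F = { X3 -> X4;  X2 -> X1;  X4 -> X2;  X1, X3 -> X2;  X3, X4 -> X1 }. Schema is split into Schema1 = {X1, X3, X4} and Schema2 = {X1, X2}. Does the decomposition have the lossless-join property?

Common attributes: Schema1 ∩ Schema2 = {X1}.
No dependency enlarges {X1}, so (X1)⁺ = {X1}.
The closure contains neither all of Schema1 = {X1, X3, X4} nor all of Schema2 = {X1, X2}, so the common attributes are not a superkey of either fragment. The join is lossy.

No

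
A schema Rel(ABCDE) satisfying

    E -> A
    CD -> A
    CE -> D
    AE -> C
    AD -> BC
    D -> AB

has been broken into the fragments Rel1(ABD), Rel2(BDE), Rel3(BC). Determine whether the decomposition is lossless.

No

Chase test. Columns are ABCDE; row i has aⱼ where attribute j ∈ Reli, else bᵢⱼ.
Initial tableau (one row per fragment):
  row 1: a1 a2 b13 a4 b15
  row 2: b21 a2 b23 a4 a5
  row 3: b31 a2 a3 b34 b35
Rows 1 and 2 agree on D; apply D→AB and equate their AB entries.
Rows 1 and 2 agree on AD; apply AD→BC and equate their BC entries.
No row becomes fully distinguished — the join is lossy.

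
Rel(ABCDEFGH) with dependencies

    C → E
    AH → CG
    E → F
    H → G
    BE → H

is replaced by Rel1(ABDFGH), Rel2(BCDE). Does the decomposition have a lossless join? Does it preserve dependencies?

Lossless test: (BD)⁺ = {BD}, which is a superkey of neither fragment — lossy.
Dependency preservation: the restricted closure of {AH} across the fragments never reaches {CG}, so AH → CG cannot be enforced without a join — not preserved.

lossy and not dependency-preserving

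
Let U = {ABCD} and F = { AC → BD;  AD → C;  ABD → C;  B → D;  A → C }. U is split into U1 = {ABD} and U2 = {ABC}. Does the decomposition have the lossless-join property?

Yes

Common attributes: U1 ∩ U2 = {AB}.
Closure of {AB}: B → D applies, adding D; A → C applies, adding C. So (AB)⁺ = {ABCD}.
This closure contains every attribute of U1, so U1 ∩ U2 → U1. The join is lossless.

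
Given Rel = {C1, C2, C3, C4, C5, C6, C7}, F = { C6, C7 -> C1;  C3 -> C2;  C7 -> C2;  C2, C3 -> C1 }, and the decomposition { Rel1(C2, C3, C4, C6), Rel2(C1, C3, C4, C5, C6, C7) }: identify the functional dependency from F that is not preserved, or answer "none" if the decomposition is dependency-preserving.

C7 -> C2

Check C7 → C2: no single fragment contains all of {C2, C7}, and the restricted closure of {C7} across the fragments never reaches {C2}.
C6, C7 → C1 is preserved.
C3 → C2 is preserved.
C2, C3 → C1 is preserved.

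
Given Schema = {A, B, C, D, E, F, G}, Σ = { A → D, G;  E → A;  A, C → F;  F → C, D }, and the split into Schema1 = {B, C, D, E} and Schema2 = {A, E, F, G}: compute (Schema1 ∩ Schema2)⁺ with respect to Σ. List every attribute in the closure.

A, D, E, G

Schema1 ∩ Schema2 = {E}.
E → A applies, adding A
A → D, G applies, adding D, G
Closure: {A, D, E, G}.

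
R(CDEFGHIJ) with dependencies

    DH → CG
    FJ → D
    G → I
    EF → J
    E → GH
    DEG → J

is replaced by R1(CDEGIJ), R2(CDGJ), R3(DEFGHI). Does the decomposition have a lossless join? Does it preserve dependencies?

lossless but not dependency-preserving

Lossless test (chase): Rows 1 and 2 agree on G; apply G→I and equate their I entries. Rows 1 and 3 agree on E; apply E→GH and equate their GH entries. Rows 1 and 3 agree on DEG; apply DEG→J and equate their J entries. Rows 1 and 3 agree on DH; apply DH→CG and equate their CG entries. Row 3 is now all distinguished symbols — the join is lossless.
Dependency preservation: the restricted closure of {DH} across the fragments never reaches {CG}, so DH → CG cannot be enforced without a join — not preserved.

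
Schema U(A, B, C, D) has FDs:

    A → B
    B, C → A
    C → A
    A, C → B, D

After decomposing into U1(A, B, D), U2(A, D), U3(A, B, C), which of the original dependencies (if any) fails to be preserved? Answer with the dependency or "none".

A, C → B, D

Check A, C → B, D: no single fragment contains all of {A, B, C, D}, and the restricted closure of {A, C} across the fragments never reaches {B, D}.
A → B is preserved.
B, C → A is preserved.
C → A is preserved.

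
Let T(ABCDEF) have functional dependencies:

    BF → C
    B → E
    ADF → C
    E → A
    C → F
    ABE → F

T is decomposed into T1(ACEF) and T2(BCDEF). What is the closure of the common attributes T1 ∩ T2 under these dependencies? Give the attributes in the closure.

T1 ∩ T2 = {CEF}.
E → A applies, adding A
Closure: {ACEF}.

ACEF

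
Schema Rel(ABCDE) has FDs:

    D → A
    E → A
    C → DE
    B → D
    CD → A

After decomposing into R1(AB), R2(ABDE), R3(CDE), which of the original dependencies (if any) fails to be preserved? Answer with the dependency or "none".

none

D → A lies within R2.
E → A lies within R2.
C → DE lies within R3.
B → D lies within R2.
CD → A: restricted closure across fragments reaches A.
Every dependency is enforceable on the fragments, so the decomposition is dependency-preserving.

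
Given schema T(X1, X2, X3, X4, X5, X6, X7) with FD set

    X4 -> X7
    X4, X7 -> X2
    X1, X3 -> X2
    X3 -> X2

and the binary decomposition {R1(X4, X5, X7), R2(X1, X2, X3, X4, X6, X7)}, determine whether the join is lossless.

Common attributes: R1 ∩ R2 = {X4, X7}.
Closure of {X4, X7}: X4, X7 → X2 applies, adding X2. So (X4, X7)⁺ = {X2, X4, X7}.
The closure contains neither all of R1 = {X4, X5, X7} nor all of R2 = {X1, X2, X3, X4, X6, X7}, so the common attributes are not a superkey of either fragment. The join is lossy.

No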